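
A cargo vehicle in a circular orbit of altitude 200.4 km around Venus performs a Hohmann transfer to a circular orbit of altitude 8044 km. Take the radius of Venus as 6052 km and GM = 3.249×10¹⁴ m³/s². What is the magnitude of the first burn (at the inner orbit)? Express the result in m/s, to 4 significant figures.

r₁ = 6052 + 200.4 = 6252.4 km = 6.2524×10⁶ m.
r₂ = 6052 + 8044 = 14096 km = 1.4096×10⁷ m.
Transfer ellipse a_t = (r₁ + r₂)/2 = 1.017×10⁷ m.
At r₁: circular v_c1 = √(μ/r₁) = 7209 m/s; transfer-periapsis v_p = √[μ(2/r₁ − 1/a_t)] = 8485 m/s.
Δv₁ = v_p − v_c1 = 1276 m/s.

Δv ≈ 1276 m/s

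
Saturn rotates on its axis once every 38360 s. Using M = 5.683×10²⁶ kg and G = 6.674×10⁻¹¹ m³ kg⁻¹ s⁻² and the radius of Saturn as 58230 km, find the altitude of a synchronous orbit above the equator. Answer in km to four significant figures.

μ = GM = 6.674×10⁻¹¹ × 5.683×10²⁶ = 3.793×10¹⁶ m³/s².
A synchronous orbit has period T, so by Kepler's third law a = (μT²/4π²)^(1/3).
μT²/4π² = 3.793×10¹⁶ × (3.836×10⁴)² / 39.48 = 1.414×10²⁴ m³.
a = 1.122×10⁸ m = 1.1223×10⁵ km.
Altitude h = a − R = 1.1223×10⁵ − 58230 = 54003 km.

h_sync ≈ 54000 km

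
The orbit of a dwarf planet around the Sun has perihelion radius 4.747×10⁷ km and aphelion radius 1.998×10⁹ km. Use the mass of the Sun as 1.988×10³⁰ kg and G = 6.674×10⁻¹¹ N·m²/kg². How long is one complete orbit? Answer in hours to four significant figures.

T ≈ 156700 hours

μ = GM = 6.674×10⁻¹¹ × 1.988×10³⁰ = 1.327×10²⁰ m³/s².
Semi-major axis a = (r_p + r_a)/2 = (4.7470×10⁷ + 1.9980×10⁹)/2 = 1.0227×10⁹ km = 1.023×10¹² m.
By Kepler's third law T = 2π√(a³/μ) = 2π × 8.979×10⁷ = 5.642×10⁸ s.
= 1.567×10⁵ hours.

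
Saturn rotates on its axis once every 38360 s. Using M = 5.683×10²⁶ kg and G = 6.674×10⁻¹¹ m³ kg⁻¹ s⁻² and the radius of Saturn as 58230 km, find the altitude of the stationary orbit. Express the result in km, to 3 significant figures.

h_sync ≈ 54000 km

μ = GM = 6.674×10⁻¹¹ × 5.683×10²⁶ = 3.793×10¹⁶ m³/s².
A synchronous orbit has period T, so by Kepler's third law a = (μT²/4π²)^(1/3).
μT²/4π² = 3.793×10¹⁶ × (3.836×10⁴)² / 39.48 = 1.414×10²⁴ m³.
a = 1.122×10⁸ m = 1.1223×10⁵ km.
Altitude h = a − R = 1.1223×10⁵ − 58230 = 54003 km.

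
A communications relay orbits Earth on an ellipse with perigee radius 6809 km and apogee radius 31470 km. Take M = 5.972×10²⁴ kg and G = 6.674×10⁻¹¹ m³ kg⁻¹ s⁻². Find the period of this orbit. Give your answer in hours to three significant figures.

μ = GM = 6.674×10⁻¹¹ × 5.972×10²⁴ = 3.986×10¹⁴ m³/s².
Semi-major axis a = (r_p + r_a)/2 = (6809.0 + 31470)/2 = 19140 km = 1.914×10⁷ m.
By Kepler's third law T = 2π√(a³/μ) = 2π × 4.194×10³ = 2.635×10⁴ s.
= 7.320 hours.

T ≈ 7.32 hours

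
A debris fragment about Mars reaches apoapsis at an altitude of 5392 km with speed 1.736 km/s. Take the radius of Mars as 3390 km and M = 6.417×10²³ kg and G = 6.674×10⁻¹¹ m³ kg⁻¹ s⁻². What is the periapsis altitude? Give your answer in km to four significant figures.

μ = GM = 6.674×10⁻¹¹ × 6.417×10²³ = 4.283×10¹³ m³/s².
r_a = 3390 + 5392 = 8782.0 km = 8.782×10⁶ m.
Specific energy ε = v²/2 − μ/r = -3.370×10⁶ J/kg, so a = −μ/(2ε) = 6.354×10⁶ m.
The apsides satisfy r_p + r_a = 2a, so the periapsis radius is 2a − r_a = 3.927×10⁶ m = 3926.9 km.
Periapsis altitude = 3926.9 − 3390 = 536.94 km.

periapsis altitude ≈ 536.9 km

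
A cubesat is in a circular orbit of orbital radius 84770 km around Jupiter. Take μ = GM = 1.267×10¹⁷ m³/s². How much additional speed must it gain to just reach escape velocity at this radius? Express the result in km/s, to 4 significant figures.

r = 84770 km = 8.477×10⁷ m.
Circular speed v_c = √(μ/r) = 38660 m/s.
Escape speed v_esc = √(2μ/r) = √2 × v_c = 54670 m/s.
Δv = v_esc − v_c = 16010 m/s = 16.01 km/s.

Δv ≈ 16.01 km/s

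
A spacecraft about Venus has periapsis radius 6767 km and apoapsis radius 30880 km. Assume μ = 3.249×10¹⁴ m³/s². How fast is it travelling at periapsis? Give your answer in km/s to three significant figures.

v ≈ 8.87 km/s

Semi-major axis a = (r_p + r_a)/2 = 18824 km = 1.882×10⁷ m.
Vis-viva: v² = μ(2/r − 1/a) = 3.249×10¹⁴ × (2.956×10⁻⁷ − 5.313×10⁻⁸) = 7.876×10⁷ m²/s².
v = 8875 m/s = 8.875 km/s.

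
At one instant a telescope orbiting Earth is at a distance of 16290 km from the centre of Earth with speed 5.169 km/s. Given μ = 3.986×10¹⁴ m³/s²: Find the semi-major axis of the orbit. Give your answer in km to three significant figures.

a ≈ 17900 km

r = 1.629×10⁷ m.
Vis-viva rearranged: 1/a = 2/r − v²/μ = 1.228×10⁻⁷ − 6.703×10⁻⁸ = 5.574×10⁻⁸ m⁻¹.
a = 1.794×10⁷ m = 17939 km.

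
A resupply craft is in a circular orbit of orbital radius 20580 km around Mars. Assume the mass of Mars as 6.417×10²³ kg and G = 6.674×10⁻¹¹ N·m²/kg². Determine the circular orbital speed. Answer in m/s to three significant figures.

μ = GM = 6.674×10⁻¹¹ × 6.417×10²³ = 4.283×10¹³ m³/s².
r = 20580 km = 2.058×10⁷ m.
For a circular orbit v = √(μ/r) = √(4.283×10¹³ / 2.058×10⁷) = √(2.081×10⁶) = 1443 m/s.

v ≈ 1440 m/s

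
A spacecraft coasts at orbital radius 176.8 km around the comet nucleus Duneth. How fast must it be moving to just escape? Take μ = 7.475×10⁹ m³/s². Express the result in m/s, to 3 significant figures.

v_esc ≈ 291 m/s

r = 176.8 km = 1.768×10⁵ m.
Escape speed v_esc = √(2μ/r) = √(2 × 7.475×10⁹ / 1.768×10⁵) = √(8.456×10⁴) = 290.8 m/s.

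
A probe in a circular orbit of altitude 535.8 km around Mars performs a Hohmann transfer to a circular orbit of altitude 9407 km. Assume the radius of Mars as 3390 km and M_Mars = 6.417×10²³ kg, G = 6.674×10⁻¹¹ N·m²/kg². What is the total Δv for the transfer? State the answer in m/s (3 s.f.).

Δv_total ≈ 1360 m/s

μ = GM = 6.674×10⁻¹¹ × 6.417×10²³ = 4.283×10¹³ m³/s².
r₁ = 3390 + 535.8 = 3925.8 km = 3.9258×10⁶ m.
r₂ = 3390 + 9407 = 12797 km = 1.2797×10⁷ m.
Transfer ellipse a_t = (r₁ + r₂)/2 = 8.361×10⁶ m.
At r₁: circular v_c1 = √(μ/r₁) = 3303 m/s; transfer-periapsis v_p = √[μ(2/r₁ − 1/a_t)] = 4086 m/s.
Δv₁ = v_p − v_c1 = 783.2 m/s.
At r₂: circular v_c2 = √(μ/r₂) = 1829 m/s; transfer-apoapsis v_a = √[μ(2/r₂ − 1/a_t)] = 1254 m/s.
Δv₂ = v_c2 − v_a = 575.9 m/s.
Total Δv = Δv₁ + Δv₂ = 1359 m/s.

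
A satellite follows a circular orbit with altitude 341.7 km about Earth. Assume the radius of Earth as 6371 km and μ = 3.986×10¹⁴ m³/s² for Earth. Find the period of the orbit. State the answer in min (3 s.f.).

r = 6371 + 341.7 = 6712.7 km = 6.7127×10⁶ m.
Kepler's third law: T = 2π√(r³/μ) = 2π√((6.713×10⁶)³ / 3.986×10¹⁴).
r³/μ = 7.588×10⁵ s², so T = 2π × 8.711×10² = 5.473×10³ s.
Converting: 5.473×10³ s ÷ 60.00 = 91.22 min.

T ≈ 91.2 min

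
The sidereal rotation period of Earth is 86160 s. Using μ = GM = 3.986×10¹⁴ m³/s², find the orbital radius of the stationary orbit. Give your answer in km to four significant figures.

A synchronous orbit has period T, so by Kepler's third law a = (μT²/4π²)^(1/3).
μT²/4π² = 3.986×10¹⁴ × (8.616×10⁴)² / 39.48 = 7.495×10²² m³.
a = 4.216×10⁷ m = 42163 km.

r_sync ≈ 42160 km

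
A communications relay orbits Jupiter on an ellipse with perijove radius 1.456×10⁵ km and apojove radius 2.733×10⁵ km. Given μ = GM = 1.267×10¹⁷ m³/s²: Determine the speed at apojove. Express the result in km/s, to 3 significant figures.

v ≈ 18.0 km/s

Semi-major axis a = (r_p + r_a)/2 = 2.0945×10⁵ km = 2.094×10⁸ m.
Vis-viva: v² = μ(2/r − 1/a) = 1.267×10¹⁷ × (7.318×10⁻⁹ − 4.774×10⁻⁹) = 3.223×10⁸ m²/s².
v = 17950 m/s = 17.95 km/s.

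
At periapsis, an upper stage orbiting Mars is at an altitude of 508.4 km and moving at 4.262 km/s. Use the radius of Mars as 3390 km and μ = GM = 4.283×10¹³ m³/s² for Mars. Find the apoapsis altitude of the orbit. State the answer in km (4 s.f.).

r_p = 3390 + 508.4 = 3898.4 km = 3.898×10⁶ m.
Specific energy ε = v²/2 − μ/r = -1.904×10⁶ J/kg, so a = −μ/(2ε) = 1.125×10⁷ m.
The apsides satisfy r_p + r_a = 2a, so the apoapsis radius is 2a − r_p = 1.859×10⁷ m = 18594 km.
Apoapsis altitude = 18594 − 3390 = 15204 km.

apoapsis altitude ≈ 15200 km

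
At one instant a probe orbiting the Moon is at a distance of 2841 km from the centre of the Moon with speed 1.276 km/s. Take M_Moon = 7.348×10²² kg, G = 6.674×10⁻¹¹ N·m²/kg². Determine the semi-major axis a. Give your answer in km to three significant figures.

μ = GM = 6.674×10⁻¹¹ × 7.348×10²² = 4.904×10¹² m³/s².
r = 2.841×10⁶ m.
Vis-viva rearranged: 1/a = 2/r − v²/μ = 7.040×10⁻⁷ − 3.320×10⁻⁷ = 3.720×10⁻⁷ m⁻¹.
a = 2.688×10⁶ m = 2688.4 km.

a ≈ 2690 km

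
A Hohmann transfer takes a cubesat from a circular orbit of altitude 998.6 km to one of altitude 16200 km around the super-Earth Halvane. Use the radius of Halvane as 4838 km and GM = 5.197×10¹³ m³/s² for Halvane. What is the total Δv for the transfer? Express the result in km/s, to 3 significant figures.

r₁ = 4838 + 998.6 = 5836.6 km = 5.8366×10⁶ m.
r₂ = 4838 + 16200 = 21038 km = 2.1038×10⁷ m.
Transfer ellipse a_t = (r₁ + r₂)/2 = 1.344×10⁷ m.
At r₁: circular v_c1 = √(μ/r₁) = 2984 m/s; transfer-periapsis v_p = √[μ(2/r₁ − 1/a_t)] = 3734 m/s.
Δv₁ = v_p − v_c1 = 749.7 m/s.
At r₂: circular v_c2 = √(μ/r₂) = 1572 m/s; transfer-apoapsis v_a = √[μ(2/r₂ − 1/a_t)] = 1036 m/s.
Δv₂ = v_c2 − v_a = 535.9 m/s.
Total Δv = Δv₁ + Δv₂ = 1286 m/s = 1.286 km/s.

Δv_total ≈ 1.29 km/s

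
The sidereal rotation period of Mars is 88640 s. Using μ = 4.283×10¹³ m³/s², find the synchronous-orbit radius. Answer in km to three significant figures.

A synchronous orbit has period T, so by Kepler's third law a = (μT²/4π²)^(1/3).
μT²/4π² = 4.283×10¹³ × (8.864×10⁴)² / 39.48 = 8.524×10²¹ m³.
a = 2.043×10⁷ m = 20428 km.

r_sync ≈ 20400 km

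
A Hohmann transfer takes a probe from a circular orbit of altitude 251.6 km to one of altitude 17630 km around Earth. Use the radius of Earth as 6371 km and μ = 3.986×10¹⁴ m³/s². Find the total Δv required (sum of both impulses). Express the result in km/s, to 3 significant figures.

Δv_total ≈ 3.35 km/s

r₁ = 6371 + 251.6 = 6622.6 km = 6.6226×10⁶ m.
r₂ = 6371 + 17630 = 24001 km = 2.4001×10⁷ m.
Transfer ellipse a_t = (r₁ + r₂)/2 = 1.531×10⁷ m.
At r₁: circular v_c1 = √(μ/r₁) = 7758 m/s; transfer-perigee v_p = √[μ(2/r₁ − 1/a_t)] = 9713 m/s.
Δv₁ = v_p − v_c1 = 1955 m/s.
At r₂: circular v_c2 = √(μ/r₂) = 4075 m/s; transfer-apogee v_a = √[μ(2/r₂ − 1/a_t)] = 2680 m/s.
Δv₂ = v_c2 − v_a = 1395 m/s.
Total Δv = Δv₁ + Δv₂ = 3350 m/s = 3.350 km/s.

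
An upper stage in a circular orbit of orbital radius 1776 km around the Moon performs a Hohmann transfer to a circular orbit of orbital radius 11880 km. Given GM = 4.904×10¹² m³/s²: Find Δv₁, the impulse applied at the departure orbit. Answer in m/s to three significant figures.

r₁ = 1776 km = 1.776×10⁶ m.
r₂ = 11880 km = 1.188×10⁷ m.
Transfer ellipse a_t = (r₁ + r₂)/2 = 6.828×10⁶ m.
At r₁: circular v_c1 = √(μ/r₁) = 1662 m/s; transfer-perilune v_p = √[μ(2/r₁ − 1/a_t)] = 2192 m/s.
Δv₁ = v_p − v_c1 = 530.2 m/s.

Δv ≈ 530 m/s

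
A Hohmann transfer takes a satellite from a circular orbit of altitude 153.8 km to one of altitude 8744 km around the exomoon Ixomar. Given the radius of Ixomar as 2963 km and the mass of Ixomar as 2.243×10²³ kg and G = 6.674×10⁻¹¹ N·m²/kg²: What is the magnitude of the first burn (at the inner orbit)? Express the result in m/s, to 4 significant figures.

Δv ≈ 562.7 m/s

μ = GM = 6.674×10⁻¹¹ × 2.243×10²³ = 1.497×10¹³ m³/s².
r₁ = 2963 + 153.8 = 3116.8 km = 3.1168×10⁶ m.
r₂ = 2963 + 8744 = 11707 km = 1.1707×10⁷ m.
Transfer ellipse a_t = (r₁ + r₂)/2 = 7.412×10⁶ m.
At r₁: circular v_c1 = √(μ/r₁) = 2192 m/s; transfer-periapsis v_p = √[μ(2/r₁ − 1/a_t)] = 2754 m/s.
Δv₁ = v_p − v_c1 = 562.7 m/s.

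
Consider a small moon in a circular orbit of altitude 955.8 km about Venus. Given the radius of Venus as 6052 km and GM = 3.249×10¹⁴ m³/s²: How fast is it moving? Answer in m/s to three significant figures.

v ≈ 6810 m/s

r = 6052 + 955.8 = 7007.8 km = 7.0078×10⁶ m.
For a circular orbit v = √(μ/r) = √(3.249×10¹⁴ / 7.008×10⁶) = √(4.636×10⁷) = 6809 m/s.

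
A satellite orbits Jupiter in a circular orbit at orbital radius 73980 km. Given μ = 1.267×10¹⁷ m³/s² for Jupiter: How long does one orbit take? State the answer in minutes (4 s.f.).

T ≈ 187.2 minutes

r = 73980 km = 7.398×10⁷ m.
Kepler's third law: T = 2π√(r³/μ) = 2π√((7.398×10⁷)³ / 1.267×10¹⁷).
r³/μ = 3.196×10⁶ s², so T = 2π × 1.788×10³ = 1.123×10⁴ s.
Converting: 1.123×10⁴ s ÷ 60.00 = 187.2 minutes.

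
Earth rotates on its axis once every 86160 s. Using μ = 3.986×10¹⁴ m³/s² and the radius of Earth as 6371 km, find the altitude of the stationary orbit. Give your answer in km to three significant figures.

h_sync ≈ 35800 km

A synchronous orbit has period T, so by Kepler's third law a = (μT²/4π²)^(1/3).
μT²/4π² = 3.986×10¹⁴ × (8.616×10⁴)² / 39.48 = 7.495×10²² m³.
a = 4.216×10⁷ m = 42163 km.
Altitude h = a − R = 42163 − 6371 = 35792 km.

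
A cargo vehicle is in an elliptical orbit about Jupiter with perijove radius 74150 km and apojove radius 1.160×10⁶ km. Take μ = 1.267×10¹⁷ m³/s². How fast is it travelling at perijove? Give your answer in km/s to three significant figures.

Semi-major axis a = (r_p + r_a)/2 = 6.1708×10⁵ km = 6.171×10⁸ m.
Vis-viva: v² = μ(2/r − 1/a) = 1.267×10¹⁷ × (2.697×10⁻⁸ − 1.621×10⁻⁹) = 3.212×10⁹ m²/s².
v = 56680 m/s = 56.68 km/s.

v ≈ 56.7 km/s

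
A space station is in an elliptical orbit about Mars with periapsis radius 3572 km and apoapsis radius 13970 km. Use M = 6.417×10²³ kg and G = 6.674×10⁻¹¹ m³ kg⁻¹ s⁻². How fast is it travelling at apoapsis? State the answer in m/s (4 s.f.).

v ≈ 1117 m/s

μ = GM = 6.674×10⁻¹¹ × 6.417×10²³ = 4.283×10¹³ m³/s².
Semi-major axis a = (r_p + r_a)/2 = 8771.0 km = 8.771×10⁶ m.
Vis-viva: v² = μ(2/r − 1/a) = 4.283×10¹³ × (1.432×10⁻⁷ − 1.140×10⁻⁷) = 1.248×10⁶ m²/s².
v = 1117 m/s.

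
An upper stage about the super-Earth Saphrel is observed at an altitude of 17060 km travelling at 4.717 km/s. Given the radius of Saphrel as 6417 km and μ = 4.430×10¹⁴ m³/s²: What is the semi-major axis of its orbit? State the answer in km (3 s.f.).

r = 6417 + 17060 = 23477 km = 2.348×10⁷ m.
Vis-viva rearranged: 1/a = 2/r − v²/μ = 8.519×10⁻⁸ − 5.023×10⁻⁸ = 3.496×10⁻⁸ m⁻¹.
a = 2.860×10⁷ m = 28601 km.

a ≈ 28600 km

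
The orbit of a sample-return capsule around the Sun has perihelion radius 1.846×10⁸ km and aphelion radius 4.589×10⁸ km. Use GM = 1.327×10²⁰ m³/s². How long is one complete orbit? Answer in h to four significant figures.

T ≈ 27650 h

Semi-major axis a = (r_p + r_a)/2 = (1.8460×10⁸ + 4.5890×10⁸)/2 = 3.2175×10⁸ km = 3.218×10¹¹ m.
By Kepler's third law T = 2π√(a³/μ) = 2π × 1.584×10⁷ = 9.955×10⁷ s.
= 27650 h.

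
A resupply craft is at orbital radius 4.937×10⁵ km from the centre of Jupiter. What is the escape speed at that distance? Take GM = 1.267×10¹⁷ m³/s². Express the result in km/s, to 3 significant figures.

v_esc ≈ 22.7 km/s

r = 4.937×10⁵ km = 4.937×10⁸ m.
Escape speed v_esc = √(2μ/r) = √(2 × 1.267×10¹⁷ / 4.937×10⁸) = √(5.133×10⁸) = 22660 m/s.
= 22.66 km/s.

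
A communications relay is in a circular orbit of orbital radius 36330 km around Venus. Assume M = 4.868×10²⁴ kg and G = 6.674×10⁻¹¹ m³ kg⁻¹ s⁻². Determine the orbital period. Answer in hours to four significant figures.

T ≈ 21.20 hours

μ = GM = 6.674×10⁻¹¹ × 4.868×10²⁴ = 3.249×10¹⁴ m³/s².
r = 36330 km = 3.633×10⁷ m.
Kepler's third law: T = 2π√(r³/μ) = 2π√((3.633×10⁷)³ / 3.249×10¹⁴).
r³/μ = 1.476×10⁸ s², so T = 2π × 1.215×10⁴ = 7.633×10⁴ s.
Converting: 7.633×10⁴ s ÷ 3600 = 21.20 hours.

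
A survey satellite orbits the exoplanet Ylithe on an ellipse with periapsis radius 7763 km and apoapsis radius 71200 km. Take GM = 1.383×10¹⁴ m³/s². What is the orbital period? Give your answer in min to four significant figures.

Semi-major axis a = (r_p + r_a)/2 = (7763.0 + 71200)/2 = 39482 km = 3.948×10⁷ m.
By Kepler's third law T = 2π√(a³/μ) = 2π × 2.109×10⁴ = 1.325×10⁵ s.
= 2209 min.

T ≈ 2209 min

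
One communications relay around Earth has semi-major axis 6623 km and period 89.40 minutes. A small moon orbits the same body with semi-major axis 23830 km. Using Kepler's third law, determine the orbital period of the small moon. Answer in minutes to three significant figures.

T₂ ≈ 610 minutes

Kepler's third law: T² ∝ a³, so T₂ = T₁ (a₂/a₁)^(3/2).
a₂/a₁ = 3.598, (a₂/a₁)^(3/2) = 6.825.
T₂ = 89.40 × 6.825 = 610.2 minutes.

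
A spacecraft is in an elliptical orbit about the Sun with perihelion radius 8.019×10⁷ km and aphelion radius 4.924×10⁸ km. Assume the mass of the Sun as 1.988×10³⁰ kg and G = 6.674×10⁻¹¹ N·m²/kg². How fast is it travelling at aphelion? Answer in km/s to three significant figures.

v ≈ 8.69 km/s

μ = GM = 6.674×10⁻¹¹ × 1.988×10³⁰ = 1.327×10²⁰ m³/s².
Semi-major axis a = (r_p + r_a)/2 = 2.8630×10⁸ km = 2.863×10¹¹ m.
Vis-viva: v² = μ(2/r − 1/a) = 1.327×10²⁰ × (4.062×10⁻¹² − 3.493×10⁻¹²) = 7.547×10⁷ m²/s².
v = 8688 m/s = 8.688 km/s.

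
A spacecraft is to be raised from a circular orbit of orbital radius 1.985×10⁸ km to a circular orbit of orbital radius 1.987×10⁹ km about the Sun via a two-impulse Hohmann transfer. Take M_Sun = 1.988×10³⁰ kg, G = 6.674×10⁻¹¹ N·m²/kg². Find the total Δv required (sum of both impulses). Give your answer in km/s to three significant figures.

μ = GM = 6.674×10⁻¹¹ × 1.988×10³⁰ = 1.327×10²⁰ m³/s².
r₁ = 1.985×10⁸ km = 1.985×10¹¹ m.
r₂ = 1.987×10⁹ km = 1.987×10¹² m.
Transfer ellipse a_t = (r₁ + r₂)/2 = 1.093×10¹² m.
At r₁: circular v_c1 = √(μ/r₁) = 25850 m/s; transfer-perihelion v_p = √[μ(2/r₁ − 1/a_t)] = 34860 m/s.
Δv₁ = v_p − v_c1 = 9009 m/s.
At r₂: circular v_c2 = √(μ/r₂) = 8172 m/s; transfer-aphelion v_a = √[μ(2/r₂ − 1/a_t)] = 3483 m/s.
Δv₂ = v_c2 − v_a = 4689 m/s.
Total Δv = Δv₁ + Δv₂ = 13700 m/s = 13.70 km/s.

Δv_total ≈ 13.7 km/s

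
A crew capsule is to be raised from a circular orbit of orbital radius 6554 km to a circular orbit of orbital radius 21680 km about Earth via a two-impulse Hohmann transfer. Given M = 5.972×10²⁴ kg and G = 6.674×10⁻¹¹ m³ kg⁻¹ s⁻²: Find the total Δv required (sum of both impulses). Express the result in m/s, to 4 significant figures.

Δv_total ≈ 3232 m/s

μ = GM = 6.674×10⁻¹¹ × 5.972×10²⁴ = 3.986×10¹⁴ m³/s².
r₁ = 6554 km = 6.554×10⁶ m.
r₂ = 21680 km = 2.168×10⁷ m.
Transfer ellipse a_t = (r₁ + r₂)/2 = 1.412×10⁷ m.
At r₁: circular v_c1 = √(μ/r₁) = 7798 m/s; transfer-perigee v_p = √[μ(2/r₁ − 1/a_t)] = 9664 m/s.
Δv₁ = v_p − v_c1 = 1866 m/s.
At r₂: circular v_c2 = √(μ/r₂) = 4288 m/s; transfer-apogee v_a = √[μ(2/r₂ − 1/a_t)] = 2921 m/s.
Δv₂ = v_c2 − v_a = 1366 m/s.
Total Δv = Δv₁ + Δv₂ = 3232 m/s.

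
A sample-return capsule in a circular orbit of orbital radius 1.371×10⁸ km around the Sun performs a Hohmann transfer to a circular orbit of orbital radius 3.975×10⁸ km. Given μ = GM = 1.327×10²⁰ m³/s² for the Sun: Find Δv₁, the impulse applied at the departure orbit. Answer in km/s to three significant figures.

Δv ≈ 6.83 km/s

r₁ = 1.371×10⁸ km = 1.371×10¹¹ m.
r₂ = 3.975×10⁸ km = 3.975×10¹¹ m.
Transfer ellipse a_t = (r₁ + r₂)/2 = 2.673×10¹¹ m.
At r₁: circular v_c1 = √(μ/r₁) = 31110 m/s; transfer-perihelion v_p = √[μ(2/r₁ − 1/a_t)] = 37940 m/s.
Δv₁ = v_p − v_c1 = 6828 m/s.
= 6.828 km/s.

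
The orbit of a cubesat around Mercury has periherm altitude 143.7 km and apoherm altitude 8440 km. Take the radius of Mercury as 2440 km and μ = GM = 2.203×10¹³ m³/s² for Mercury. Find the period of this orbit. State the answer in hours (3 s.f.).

r_p = 2440 + 143.7 = 2583.7 km = 2.5837×10⁶ m.
r_a = 2440 + 8440 = 10880 km = 1.0880×10⁷ m.
Semi-major axis a = (r_p + r_a)/2 = (2583.7 + 10880)/2 = 6731.9 km = 6.732×10⁶ m.
By Kepler's third law T = 2π√(a³/μ) = 2π × 3.721×10³ = 2.338×10⁴ s.
= 6.495 hours.

T ≈ 6.49 hours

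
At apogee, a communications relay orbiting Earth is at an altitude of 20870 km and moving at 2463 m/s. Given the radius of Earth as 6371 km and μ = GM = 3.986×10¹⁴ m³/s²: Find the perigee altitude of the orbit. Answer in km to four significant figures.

perigee altitude ≈ 752.5 km

r_a = 6371 + 20870 = 27241 km = 2.724×10⁷ m.
Specific energy ε = v²/2 − μ/r = -1.160×10⁷ J/kg, so a = −μ/(2ε) = 1.718×10⁷ m.
The apsides satisfy r_p + r_a = 2a, so the perigee radius is 2a − r_a = 7.124×10⁶ m = 7123.5 km.
Perigee altitude = 7123.5 − 6371 = 752.52 km.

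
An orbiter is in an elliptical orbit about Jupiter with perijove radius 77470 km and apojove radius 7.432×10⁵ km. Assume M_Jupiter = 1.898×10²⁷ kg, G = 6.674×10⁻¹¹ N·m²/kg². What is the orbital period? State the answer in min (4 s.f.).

μ = GM = 6.674×10⁻¹¹ × 1.898×10²⁷ = 1.267×10¹⁷ m³/s².
Semi-major axis a = (r_p + r_a)/2 = (77470 + 7.4320×10⁵)/2 = 4.1034×10⁵ km = 4.103×10⁸ m.
By Kepler's third law T = 2π√(a³/μ) = 2π × 2.335×10⁴ = 1.467×10⁵ s.
= 2446 min.

T ≈ 2446 min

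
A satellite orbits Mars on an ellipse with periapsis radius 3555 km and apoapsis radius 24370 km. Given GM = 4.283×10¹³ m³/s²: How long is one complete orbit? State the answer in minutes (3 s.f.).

Semi-major axis a = (r_p + r_a)/2 = (3555.0 + 24370)/2 = 13962 km = 1.396×10⁷ m.
By Kepler's third law T = 2π√(a³/μ) = 2π × 7.972×10³ = 5.009×10⁴ s.
= 834.8 minutes.

T ≈ 835 minutes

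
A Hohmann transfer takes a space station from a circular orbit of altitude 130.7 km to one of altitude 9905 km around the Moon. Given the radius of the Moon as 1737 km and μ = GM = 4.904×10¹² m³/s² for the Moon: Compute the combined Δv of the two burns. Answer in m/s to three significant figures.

Δv_total ≈ 815 m/s

r₁ = 1737 + 130.7 = 1867.7 km = 1.8677×10⁶ m.
r₂ = 1737 + 9905 = 11642 km = 1.1642×10⁷ m.
Transfer ellipse a_t = (r₁ + r₂)/2 = 6.755×10⁶ m.
At r₁: circular v_c1 = √(μ/r₁) = 1620 m/s; transfer-perilune v_p = √[μ(2/r₁ − 1/a_t)] = 2127 m/s.
Δv₁ = v_p − v_c1 = 506.9 m/s.
At r₂: circular v_c2 = √(μ/r₂) = 649.0 m/s; transfer-apolune v_a = √[μ(2/r₂ − 1/a_t)] = 341.3 m/s.
Δv₂ = v_c2 − v_a = 307.7 m/s.
Total Δv = Δv₁ + Δv₂ = 814.6 m/s.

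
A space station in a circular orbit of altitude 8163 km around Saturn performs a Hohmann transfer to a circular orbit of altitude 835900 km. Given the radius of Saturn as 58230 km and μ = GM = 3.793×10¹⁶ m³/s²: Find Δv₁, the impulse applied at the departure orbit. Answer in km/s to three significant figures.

r₁ = 58230 + 8163 = 66393 km = 6.6393×10⁷ m.
r₂ = 58230 + 835900 = 894130 km = 8.9413×10⁸ m.
Transfer ellipse a_t = (r₁ + r₂)/2 = 4.803×10⁸ m.
At r₁: circular v_c1 = √(μ/r₁) = 23900 m/s; transfer-perikrone v_p = √[μ(2/r₁ − 1/a_t)] = 32610 m/s.
Δv₁ = v_p − v_c1 = 8711 m/s.
= 8.711 km/s.

Δv ≈ 8.71 km/s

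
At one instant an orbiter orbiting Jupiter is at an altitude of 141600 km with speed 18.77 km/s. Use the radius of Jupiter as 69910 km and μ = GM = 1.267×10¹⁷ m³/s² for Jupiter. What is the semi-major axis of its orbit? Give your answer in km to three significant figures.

r = 69910 + 141600 = 2.1151×10⁵ km = 2.115×10⁸ m.
Vis-viva rearranged: 1/a = 2/r − v²/μ = 9.456×10⁻⁹ − 2.781×10⁻⁹ = 6.675×10⁻⁹ m⁻¹.
a = 1.498×10⁸ m = 1.4981×10⁵ km.

a ≈ 1.50×10⁵ km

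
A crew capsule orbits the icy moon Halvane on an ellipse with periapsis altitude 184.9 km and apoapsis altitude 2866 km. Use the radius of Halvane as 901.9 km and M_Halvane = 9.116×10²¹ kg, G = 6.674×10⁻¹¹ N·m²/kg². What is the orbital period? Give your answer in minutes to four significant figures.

T ≈ 507.7 minutes

μ = GM = 6.674×10⁻¹¹ × 9.116×10²¹ = 6.084×10¹¹ m³/s².
r_p = 901.9 + 184.9 = 1086.8 km = 1.0868×10⁶ m.
r_a = 901.9 + 2866 = 3767.9 km = 3.7679×10⁶ m.
Semi-major axis a = (r_p + r_a)/2 = (1086.8 + 3767.9)/2 = 2427.3 km = 2.427×10⁶ m.
By Kepler's third law T = 2π√(a³/μ) = 2π × 4.848×10³ = 3.046×10⁴ s.
= 507.7 minutes.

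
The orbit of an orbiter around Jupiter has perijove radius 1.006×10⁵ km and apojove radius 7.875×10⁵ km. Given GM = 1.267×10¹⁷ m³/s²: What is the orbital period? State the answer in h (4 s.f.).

Semi-major axis a = (r_p + r_a)/2 = (1.0060×10⁵ + 7.8750×10⁵)/2 = 4.4405×10⁵ km = 4.440×10⁸ m.
By Kepler's third law T = 2π√(a³/μ) = 2π × 2.629×10⁴ = 1.652×10⁵ s.
= 45.88 h.

T ≈ 45.88 h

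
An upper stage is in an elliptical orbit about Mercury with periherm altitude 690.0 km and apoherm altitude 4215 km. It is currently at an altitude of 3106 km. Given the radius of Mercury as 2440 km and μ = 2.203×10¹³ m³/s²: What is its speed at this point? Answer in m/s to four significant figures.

r_p = 2440 + 690.0 = 3130.0 km = 3.1300×10⁶ m.
r_a = 2440 + 4215 = 6655.0 km = 6.6550×10⁶ m.
r = 2440 + 3106 = 5546.0 km = 5.546×10⁶ m.
Semi-major axis a = (r_p + r_a)/2 = 4892.5 km = 4.892×10⁶ m.
Vis-viva: v² = μ(2/r − 1/a) = 2.203×10¹³ × (3.606×10⁻⁷ − 2.044×10⁻⁷) = 3.442×10⁶ m²/s².
v = 1855 m/s.

v ≈ 1855 m/s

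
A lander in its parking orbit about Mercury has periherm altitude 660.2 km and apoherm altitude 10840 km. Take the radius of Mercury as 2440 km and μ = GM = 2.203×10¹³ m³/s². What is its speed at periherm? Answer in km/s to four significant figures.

r_p = 2440 + 660.2 = 3100.2 km = 3.1002×10⁶ m.
r_a = 2440 + 10840 = 13280 km = 1.3280×10⁷ m.
Semi-major axis a = (r_p + r_a)/2 = 8190.1 km = 8.190×10⁶ m.
Vis-viva: v² = μ(2/r − 1/a) = 2.203×10¹³ × (6.451×10⁻⁷ − 1.221×10⁻⁷) = 1.152×10⁷ m²/s².
v = 3394 m/s = 3.394 km/s.

v ≈ 3.394 km/s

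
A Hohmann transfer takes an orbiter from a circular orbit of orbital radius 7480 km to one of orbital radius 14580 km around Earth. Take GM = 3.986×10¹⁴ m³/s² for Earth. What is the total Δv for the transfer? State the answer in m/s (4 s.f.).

Δv_total ≈ 2016 m/s

r₁ = 7480 km = 7.480×10⁶ m.
r₂ = 14580 km = 1.458×10⁷ m.
Transfer ellipse a_t = (r₁ + r₂)/2 = 1.103×10⁷ m.
At r₁: circular v_c1 = √(μ/r₁) = 7300 m/s; transfer-perigee v_p = √[μ(2/r₁ − 1/a_t)] = 8393 m/s.
Δv₁ = v_p − v_c1 = 1093 m/s.
At r₂: circular v_c2 = √(μ/r₂) = 5229 m/s; transfer-apogee v_a = √[μ(2/r₂ − 1/a_t)] = 4306 m/s.
Δv₂ = v_c2 − v_a = 922.9 m/s.
Total Δv = Δv₁ + Δv₂ = 2016 m/s.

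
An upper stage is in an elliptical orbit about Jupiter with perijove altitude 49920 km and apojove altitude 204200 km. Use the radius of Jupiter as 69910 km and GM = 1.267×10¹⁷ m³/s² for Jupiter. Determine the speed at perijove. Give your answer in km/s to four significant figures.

r_p = 69910 + 49920 = 119830 km = 1.1983×10⁸ m.
r_a = 69910 + 204200 = 274110 km = 2.7411×10⁸ m.
Semi-major axis a = (r_p + r_a)/2 = 1.9697×10⁵ km = 1.970×10⁸ m.
Vis-viva: v² = μ(2/r − 1/a) = 1.267×10¹⁷ × (1.669×10⁻⁸ − 5.077×10⁻⁹) = 1.471×10⁹ m²/s².
v = 38360 m/s = 38.36 km/s.

v ≈ 38.36 km/s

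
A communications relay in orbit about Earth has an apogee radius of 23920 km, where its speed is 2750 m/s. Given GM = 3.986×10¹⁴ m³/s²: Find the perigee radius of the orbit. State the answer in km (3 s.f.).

perigee radius ≈ 7020 km

r_a = 2.392×10⁷ m.
Specific energy ε = v²/2 − μ/r = -1.288×10⁷ J/kg, so a = −μ/(2ε) = 1.547×10⁷ m.
The apsides satisfy r_p + r_a = 2a, so the perigee radius is 2a − r_a = 7.021×10⁶ m = 7020.9 km.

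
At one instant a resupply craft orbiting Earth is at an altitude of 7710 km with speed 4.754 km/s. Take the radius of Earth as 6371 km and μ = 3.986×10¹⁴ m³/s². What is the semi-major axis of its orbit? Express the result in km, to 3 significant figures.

r = 6371 + 7710 = 14081 km = 1.408×10⁷ m.
Specific orbital energy ε = v²/2 − μ/r = (4754)²/2 − 3.986×10¹⁴/1.408×10⁷ = -1.701×10⁷ J/kg.
Since ε = −μ/(2a), a = −μ/(2ε) = 1.172×10⁷ m = 11718 km.

a ≈ 11700 km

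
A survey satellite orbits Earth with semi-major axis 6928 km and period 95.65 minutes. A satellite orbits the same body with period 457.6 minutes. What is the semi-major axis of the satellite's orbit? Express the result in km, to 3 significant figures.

a₂ ≈ 19700 km

Kepler's third law: a³ ∝ T², so a₂ = a₁ (T₂/T₁)^(2/3).
T₂/T₁ = 4.784, (T₂/T₁)^(2/3) = 2.839.
a₂ = 6928 × 2.839 = 19670 km.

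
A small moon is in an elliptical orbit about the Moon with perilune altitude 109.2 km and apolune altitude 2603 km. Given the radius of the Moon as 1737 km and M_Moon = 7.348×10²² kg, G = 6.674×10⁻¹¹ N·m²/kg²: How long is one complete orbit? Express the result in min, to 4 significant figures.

T ≈ 257.2 min

μ = GM = 6.674×10⁻¹¹ × 7.348×10²² = 4.904×10¹² m³/s².
r_p = 1737 + 109.2 = 1846.2 km = 1.8462×10⁶ m.
r_a = 1737 + 2603 = 4340.0 km = 4.3400×10⁶ m.
Semi-major axis a = (r_p + r_a)/2 = (1846.2 + 4340.0)/2 = 3093.1 km = 3.093×10⁶ m.
By Kepler's third law T = 2π√(a³/μ) = 2π × 2.456×10³ = 1.543×10⁴ s.
= 257.2 min.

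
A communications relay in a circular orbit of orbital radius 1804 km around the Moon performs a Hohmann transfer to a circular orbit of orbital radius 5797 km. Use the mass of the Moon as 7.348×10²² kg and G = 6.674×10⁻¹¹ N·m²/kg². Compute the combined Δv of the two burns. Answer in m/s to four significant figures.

Δv_total ≈ 673.6 m/s

μ = GM = 6.674×10⁻¹¹ × 7.348×10²² = 4.904×10¹² m³/s².
r₁ = 1804 km = 1.804×10⁶ m.
r₂ = 5797 km = 5.797×10⁶ m.
Transfer ellipse a_t = (r₁ + r₂)/2 = 3.800×10⁶ m.
At r₁: circular v_c1 = √(μ/r₁) = 1649 m/s; transfer-perilune v_p = √[μ(2/r₁ − 1/a_t)] = 2036 m/s.
Δv₁ = v_p − v_c1 = 387.5 m/s.
At r₂: circular v_c2 = √(μ/r₂) = 919.8 m/s; transfer-apolune v_a = √[μ(2/r₂ − 1/a_t)] = 633.7 m/s.
Δv₂ = v_c2 − v_a = 286.1 m/s.
Total Δv = Δv₁ + Δv₂ = 673.6 m/s.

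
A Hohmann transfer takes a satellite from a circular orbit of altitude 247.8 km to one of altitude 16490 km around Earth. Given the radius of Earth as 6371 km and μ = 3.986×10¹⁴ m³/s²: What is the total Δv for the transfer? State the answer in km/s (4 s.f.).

r₁ = 6371 + 247.8 = 6618.8 km = 6.6188×10⁶ m.
r₂ = 6371 + 16490 = 22861 km = 2.2861×10⁷ m.
Transfer ellipse a_t = (r₁ + r₂)/2 = 1.474×10⁷ m.
At r₁: circular v_c1 = √(μ/r₁) = 7760 m/s; transfer-perigee v_p = √[μ(2/r₁ − 1/a_t)] = 9664 m/s.
Δv₁ = v_p − v_c1 = 1904 m/s.
At r₂: circular v_c2 = √(μ/r₂) = 4176 m/s; transfer-apogee v_a = √[μ(2/r₂ − 1/a_t)] = 2798 m/s.
Δv₂ = v_c2 − v_a = 1378 m/s.
Total Δv = Δv₁ + Δv₂ = 3282 m/s = 3.282 km/s.

Δv_total ≈ 3.282 km/s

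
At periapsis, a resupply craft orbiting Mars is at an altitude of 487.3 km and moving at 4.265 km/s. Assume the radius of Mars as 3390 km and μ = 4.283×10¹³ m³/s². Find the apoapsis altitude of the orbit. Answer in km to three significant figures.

r_p = 3390 + 487.3 = 3877.3 km = 3.877×10⁶ m.
Specific energy ε = v²/2 − μ/r = -1.951×10⁶ J/kg, so a = −μ/(2ε) = 1.098×10⁷ m.
The apsides satisfy r_p + r_a = 2a, so the apoapsis radius is 2a − r_p = 1.807×10⁷ m = 18073 km.
Apoapsis altitude = 18073 − 3390 = 14683 km.

apoapsis altitude ≈ 14700 km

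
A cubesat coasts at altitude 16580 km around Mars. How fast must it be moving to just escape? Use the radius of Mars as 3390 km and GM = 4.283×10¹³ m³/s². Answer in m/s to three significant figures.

r = 3390 + 16580 = 19970 km = 1.9970×10⁷ m.
Escape speed v_esc = √(2μ/r) = √(2 × 4.283×10¹³ / 1.997×10⁷) = √(4.289×10⁶) = 2071 m/s.

v_esc ≈ 2070 m/s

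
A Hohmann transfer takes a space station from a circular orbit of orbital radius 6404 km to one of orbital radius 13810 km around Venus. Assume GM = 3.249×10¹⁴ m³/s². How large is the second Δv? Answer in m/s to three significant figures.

r₁ = 6404 km = 6.404×10⁶ m.
r₂ = 13810 km = 1.381×10⁷ m.
Transfer ellipse a_t = (r₁ + r₂)/2 = 1.011×10⁷ m.
At r₁: circular v_c1 = √(μ/r₁) = 7123 m/s; transfer-periapsis v_p = √[μ(2/r₁ − 1/a_t)] = 8326 m/s.
At r₂: circular v_c2 = √(μ/r₂) = 4850 m/s; transfer-apoapsis v_a = √[μ(2/r₂ − 1/a_t)] = 3861 m/s.
Δv₂ = v_c2 − v_a = 989.5 m/s.

Δv ≈ 989 m/s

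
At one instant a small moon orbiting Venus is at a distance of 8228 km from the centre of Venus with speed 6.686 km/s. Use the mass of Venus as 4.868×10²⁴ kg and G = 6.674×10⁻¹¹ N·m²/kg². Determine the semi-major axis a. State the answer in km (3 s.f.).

μ = GM = 6.674×10⁻¹¹ × 4.868×10²⁴ = 3.249×10¹⁴ m³/s².
r = 8.228×10⁶ m.
Specific orbital energy ε = v²/2 − μ/r = (6686)²/2 − 3.249×10¹⁴/8.228×10⁶ = -1.713×10⁷ J/kg.
Since ε = −μ/(2a), a = −μ/(2ε) = 9.481×10⁶ m = 9480.5 km.

a ≈ 9480 km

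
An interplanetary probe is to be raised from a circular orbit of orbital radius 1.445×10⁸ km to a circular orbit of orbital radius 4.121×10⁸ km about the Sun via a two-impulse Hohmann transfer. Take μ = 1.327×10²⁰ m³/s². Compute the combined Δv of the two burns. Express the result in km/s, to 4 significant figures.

Δv_total ≈ 11.59 km/s

r₁ = 1.445×10⁸ km = 1.445×10¹¹ m.
r₂ = 4.121×10⁸ km = 4.121×10¹¹ m.
Transfer ellipse a_t = (r₁ + r₂)/2 = 2.783×10¹¹ m.
At r₁: circular v_c1 = √(μ/r₁) = 30300 m/s; transfer-perihelion v_p = √[μ(2/r₁ − 1/a_t)] = 36880 m/s.
Δv₁ = v_p − v_c1 = 6572 m/s.
At r₂: circular v_c2 = √(μ/r₂) = 17940 m/s; transfer-aphelion v_a = √[μ(2/r₂ − 1/a_t)] = 12930 m/s.
Δv₂ = v_c2 − v_a = 5014 m/s.
Total Δv = Δv₁ + Δv₂ = 11590 m/s = 11.59 km/s.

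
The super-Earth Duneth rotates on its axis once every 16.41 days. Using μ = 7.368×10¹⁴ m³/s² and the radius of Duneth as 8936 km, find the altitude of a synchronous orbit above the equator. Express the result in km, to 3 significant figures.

h_sync ≈ 3.26×10⁵ km

T = 16.41 days = 1.418×10⁶ s.
A synchronous orbit has period T, so by Kepler's third law a = (μT²/4π²)^(1/3).
μT²/4π² = 7.368×10¹⁴ × (1.418×10⁶)² / 39.48 = 3.752×10²⁵ m³.
a = 3.348×10⁸ m = 3.3477×10⁵ km.
Altitude h = a − R = 3.3477×10⁵ − 8936 = 3.2583×10⁵ km.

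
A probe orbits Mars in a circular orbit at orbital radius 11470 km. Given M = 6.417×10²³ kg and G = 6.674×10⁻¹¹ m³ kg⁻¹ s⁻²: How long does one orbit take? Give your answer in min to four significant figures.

T ≈ 621.6 min

μ = GM = 6.674×10⁻¹¹ × 6.417×10²³ = 4.283×10¹³ m³/s².
r = 11470 km = 1.147×10⁷ m.
Kepler's third law: T = 2π√(r³/μ) = 2π√((1.147×10⁷)³ / 4.283×10¹³).
r³/μ = 3.523×10⁷ s², so T = 2π × 5.936×10³ = 3.730×10⁴ s.
Converting: 3.730×10⁴ s ÷ 60.00 = 621.6 min.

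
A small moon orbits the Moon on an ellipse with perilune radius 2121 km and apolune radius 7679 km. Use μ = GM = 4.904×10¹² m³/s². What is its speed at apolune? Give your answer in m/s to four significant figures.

Semi-major axis a = (r_p + r_a)/2 = 4900.0 km = 4.900×10⁶ m.
Vis-viva: v² = μ(2/r − 1/a) = 4.904×10¹² × (2.605×10⁻⁷ − 2.041×10⁻⁷) = 2.764×10⁵ m²/s².
v = 525.8 m/s.

v ≈ 525.8 m/s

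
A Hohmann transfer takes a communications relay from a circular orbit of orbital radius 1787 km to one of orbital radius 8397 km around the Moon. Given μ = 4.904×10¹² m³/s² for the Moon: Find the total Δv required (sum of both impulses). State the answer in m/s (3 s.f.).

Δv_total ≈ 782 m/s

r₁ = 1787 km = 1.787×10⁶ m.
r₂ = 8397 km = 8.397×10⁶ m.
Transfer ellipse a_t = (r₁ + r₂)/2 = 5.092×10⁶ m.
At r₁: circular v_c1 = √(μ/r₁) = 1657 m/s; transfer-perilune v_p = √[μ(2/r₁ − 1/a_t)] = 2127 m/s.
Δv₁ = v_p − v_c1 = 470.7 m/s.
At r₂: circular v_c2 = √(μ/r₂) = 764.2 m/s; transfer-apolune v_a = √[μ(2/r₂ − 1/a_t)] = 452.7 m/s.
Δv₂ = v_c2 − v_a = 311.5 m/s.
Total Δv = Δv₁ + Δv₂ = 782.2 m/s.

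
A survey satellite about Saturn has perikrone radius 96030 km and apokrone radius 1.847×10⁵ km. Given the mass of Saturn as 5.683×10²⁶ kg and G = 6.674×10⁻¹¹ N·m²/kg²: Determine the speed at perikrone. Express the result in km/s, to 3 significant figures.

μ = GM = 6.674×10⁻¹¹ × 5.683×10²⁶ = 3.793×10¹⁶ m³/s².
Semi-major axis a = (r_p + r_a)/2 = 1.4036×10⁵ km = 1.404×10⁸ m.
Vis-viva: v² = μ(2/r − 1/a) = 3.793×10¹⁶ × (2.083×10⁻⁸ − 7.124×10⁻⁹) = 5.197×10⁸ m²/s².
v = 22800 m/s = 22.80 km/s.

v ≈ 22.8 km/s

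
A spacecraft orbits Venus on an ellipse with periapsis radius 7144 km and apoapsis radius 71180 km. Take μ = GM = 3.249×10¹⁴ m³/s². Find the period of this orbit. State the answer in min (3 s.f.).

T ≈ 1420 min

Semi-major axis a = (r_p + r_a)/2 = (7144.0 + 71180)/2 = 39162 km = 3.916×10⁷ m.
By Kepler's third law T = 2π√(a³/μ) = 2π × 1.360×10⁴ = 8.543×10⁴ s.
= 1424 min.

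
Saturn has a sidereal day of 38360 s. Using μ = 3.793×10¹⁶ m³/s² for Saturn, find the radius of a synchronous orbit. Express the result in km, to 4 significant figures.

r_sync ≈ 1.122×10⁵ km

A synchronous orbit has period T, so by Kepler's third law a = (μT²/4π²)^(1/3).
μT²/4π² = 3.793×10¹⁶ × (3.836×10⁴)² / 39.48 = 1.414×10²⁴ m³.
a = 1.122×10⁸ m = 1.1223×10⁵ km.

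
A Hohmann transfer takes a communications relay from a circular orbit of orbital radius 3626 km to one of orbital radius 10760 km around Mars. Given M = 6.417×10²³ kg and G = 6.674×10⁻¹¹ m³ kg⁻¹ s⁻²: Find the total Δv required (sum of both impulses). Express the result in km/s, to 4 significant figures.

μ = GM = 6.674×10⁻¹¹ × 6.417×10²³ = 4.283×10¹³ m³/s².
r₁ = 3626 km = 3.626×10⁶ m.
r₂ = 10760 km = 1.076×10⁷ m.
Transfer ellipse a_t = (r₁ + r₂)/2 = 7.193×10⁶ m.
At r₁: circular v_c1 = √(μ/r₁) = 3437 m/s; transfer-periapsis v_p = √[μ(2/r₁ − 1/a_t)] = 4203 m/s.
Δv₁ = v_p − v_c1 = 766.6 m/s.
At r₂: circular v_c2 = √(μ/r₂) = 1995 m/s; transfer-apoapsis v_a = √[μ(2/r₂ − 1/a_t)] = 1416 m/s.
Δv₂ = v_c2 − v_a = 578.6 m/s.
Total Δv = Δv₁ + Δv₂ = 1345 m/s = 1.345 km/s.

Δv_total ≈ 1.345 km/s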